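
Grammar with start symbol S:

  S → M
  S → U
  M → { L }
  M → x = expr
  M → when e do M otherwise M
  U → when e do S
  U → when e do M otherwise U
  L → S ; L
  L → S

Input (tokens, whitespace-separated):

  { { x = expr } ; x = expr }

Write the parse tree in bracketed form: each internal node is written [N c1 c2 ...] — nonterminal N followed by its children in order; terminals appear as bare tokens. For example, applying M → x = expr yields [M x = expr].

S
M
{ L }
{ S ; L }
{ M ; L }
{ { L } ; L }
{ { S } ; L }
{ { M } ; L }
{ { x = expr } ; L }
{ { x = expr } ; S }
{ { x = expr } ; M }
{ { x = expr } ; x = expr }

[S [M { [L [S [M { [L [S [M x = expr]]] }]] ; [L [S [M x = expr]]]] }]]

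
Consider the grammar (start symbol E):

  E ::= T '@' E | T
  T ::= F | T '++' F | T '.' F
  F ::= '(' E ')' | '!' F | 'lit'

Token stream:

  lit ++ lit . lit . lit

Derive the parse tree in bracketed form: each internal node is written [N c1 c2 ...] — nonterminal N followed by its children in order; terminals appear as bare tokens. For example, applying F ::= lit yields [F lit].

E
T
T . F
T . F . F
T ++ F . F . F
F ++ F . F . F
lit ++ F . F . F
lit ++ lit . F . F
lit ++ lit . lit . F
lit ++ lit . lit . lit

[E [T [T [T [T [F lit]] ++ [F lit]] . [F lit]] . [F lit]]]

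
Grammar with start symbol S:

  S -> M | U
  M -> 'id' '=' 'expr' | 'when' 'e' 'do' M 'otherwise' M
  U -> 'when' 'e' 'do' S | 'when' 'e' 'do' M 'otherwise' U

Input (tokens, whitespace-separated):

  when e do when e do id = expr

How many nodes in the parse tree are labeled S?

[S [U when e do [S [U when e do [S [M id = expr]]]]]]

3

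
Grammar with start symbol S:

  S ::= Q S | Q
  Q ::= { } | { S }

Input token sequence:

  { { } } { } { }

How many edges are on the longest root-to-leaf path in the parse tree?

[S [Q { [S [Q { }]] }] [S [Q { }] [S [Q { }]]]]

4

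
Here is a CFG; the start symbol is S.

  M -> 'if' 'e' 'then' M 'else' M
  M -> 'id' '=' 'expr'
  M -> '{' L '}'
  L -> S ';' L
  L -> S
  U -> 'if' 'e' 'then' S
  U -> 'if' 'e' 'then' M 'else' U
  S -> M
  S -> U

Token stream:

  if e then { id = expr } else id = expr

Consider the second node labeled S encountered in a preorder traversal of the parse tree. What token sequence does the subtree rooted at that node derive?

id = expr

[S [M if e then [M { [L [S [M id = expr]]] }] else [M id = expr]]]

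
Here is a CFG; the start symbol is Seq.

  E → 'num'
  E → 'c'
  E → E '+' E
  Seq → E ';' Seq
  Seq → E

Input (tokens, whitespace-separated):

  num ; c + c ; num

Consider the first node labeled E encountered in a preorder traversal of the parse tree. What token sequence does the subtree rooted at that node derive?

[Seq [E num] ; [Seq [E [E c] + [E c]] ; [Seq [E num]]]]

num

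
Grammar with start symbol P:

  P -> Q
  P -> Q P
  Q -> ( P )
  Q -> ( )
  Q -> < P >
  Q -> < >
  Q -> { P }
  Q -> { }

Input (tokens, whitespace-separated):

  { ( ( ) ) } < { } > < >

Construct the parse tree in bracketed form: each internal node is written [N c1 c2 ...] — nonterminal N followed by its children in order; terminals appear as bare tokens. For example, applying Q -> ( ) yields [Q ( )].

P
Q P
{ P } P
{ Q } P
{ ( P ) } P
{ ( Q ) } P
{ ( ( ) ) } P
{ ( ( ) ) } Q P
{ ( ( ) ) } < P > P
{ ( ( ) ) } < Q > P
{ ( ( ) ) } < { } > P
{ ( ( ) ) } < { } > Q
{ ( ( ) ) } < { } > < >

[P [Q { [P [Q ( [P [Q ( )]] )]] }] [P [Q < [P [Q { }]] >] [P [Q < >]]]]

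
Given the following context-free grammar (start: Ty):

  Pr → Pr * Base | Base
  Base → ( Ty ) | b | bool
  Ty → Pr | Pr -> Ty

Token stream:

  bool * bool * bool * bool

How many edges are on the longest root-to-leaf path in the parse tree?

6

[Ty [Pr [Pr [Pr [Pr [Base bool]] * [Base bool]] * [Base bool]] * [Base bool]]]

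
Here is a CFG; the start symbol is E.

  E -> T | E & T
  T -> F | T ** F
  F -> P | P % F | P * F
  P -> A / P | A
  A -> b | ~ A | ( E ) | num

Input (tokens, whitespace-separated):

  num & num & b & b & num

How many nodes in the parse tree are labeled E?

[E [E [E [E [E [T [F [P [A num]]]]] & [T [F [P [A num]]]]] & [T [F [P [A b]]]]] & [T [F [P [A b]]]]] & [T [F [P [A num]]]]]

5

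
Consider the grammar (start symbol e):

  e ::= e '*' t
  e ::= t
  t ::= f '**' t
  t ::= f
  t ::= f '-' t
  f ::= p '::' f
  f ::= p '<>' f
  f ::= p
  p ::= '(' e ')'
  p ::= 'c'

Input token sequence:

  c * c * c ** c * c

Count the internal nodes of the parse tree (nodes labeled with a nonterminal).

19

[e [e [e [e [t [f [p c]]]] * [t [f [p c]]]] * [t [f [p c]] ** [t [f [p c]]]]] * [t [f [p c]]]]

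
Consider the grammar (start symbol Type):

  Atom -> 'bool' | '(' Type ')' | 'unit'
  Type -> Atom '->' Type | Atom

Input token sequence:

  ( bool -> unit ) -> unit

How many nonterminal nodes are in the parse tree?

[Type [Atom ( [Type [Atom bool] -> [Type [Atom unit]]] )] -> [Type [Atom unit]]]

8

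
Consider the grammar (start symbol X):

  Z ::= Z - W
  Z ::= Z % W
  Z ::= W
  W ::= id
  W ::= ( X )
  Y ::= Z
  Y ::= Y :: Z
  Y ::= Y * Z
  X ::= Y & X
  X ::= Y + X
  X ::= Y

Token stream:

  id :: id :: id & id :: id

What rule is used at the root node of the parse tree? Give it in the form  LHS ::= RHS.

[X [Y [Y [Y [Z [W id]]] :: [Z [W id]]] :: [Z [W id]]] & [X [Y [Y [Z [W id]]] :: [Z [W id]]]]]

X ::= Y & X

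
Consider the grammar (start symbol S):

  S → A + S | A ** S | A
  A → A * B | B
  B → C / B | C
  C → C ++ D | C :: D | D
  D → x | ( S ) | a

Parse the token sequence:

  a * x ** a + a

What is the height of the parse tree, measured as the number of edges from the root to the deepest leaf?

7

[S [A [A [B [C [D a]]]] * [B [C [D x]]]] ** [S [A [B [C [D a]]]] + [S [A [B [C [D a]]]]]]]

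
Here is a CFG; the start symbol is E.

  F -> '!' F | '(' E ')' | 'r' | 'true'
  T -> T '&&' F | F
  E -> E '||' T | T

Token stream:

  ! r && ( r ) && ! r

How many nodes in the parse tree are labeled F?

[E [T [T [T [F ! [F r]]] && [F ( [E [T [F r]]] )]] && [F ! [F r]]]]

6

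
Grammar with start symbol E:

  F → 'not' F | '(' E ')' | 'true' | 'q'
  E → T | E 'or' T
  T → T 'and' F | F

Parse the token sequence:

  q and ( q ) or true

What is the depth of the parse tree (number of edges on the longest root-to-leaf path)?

7

[E [E [T [T [F q]] and [F ( [E [T [F q]]] )]]] or [T [F true]]]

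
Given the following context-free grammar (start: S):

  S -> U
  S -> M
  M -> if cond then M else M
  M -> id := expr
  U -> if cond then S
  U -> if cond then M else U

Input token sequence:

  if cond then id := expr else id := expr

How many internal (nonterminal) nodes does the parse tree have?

[S [M if cond then [M id := expr] else [M id := expr]]]

4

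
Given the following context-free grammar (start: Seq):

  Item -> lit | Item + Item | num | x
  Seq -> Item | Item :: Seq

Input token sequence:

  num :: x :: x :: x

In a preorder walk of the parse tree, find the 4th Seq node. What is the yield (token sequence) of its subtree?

[Seq [Item num] :: [Seq [Item x] :: [Seq [Item x] :: [Seq [Item x]]]]]

x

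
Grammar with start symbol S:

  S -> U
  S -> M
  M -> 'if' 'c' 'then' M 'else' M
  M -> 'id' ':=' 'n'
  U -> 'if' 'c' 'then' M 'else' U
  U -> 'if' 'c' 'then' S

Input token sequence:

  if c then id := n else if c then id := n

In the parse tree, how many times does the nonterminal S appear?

2

[S [U if c then [M id := n] else [U if c then [S [M id := n]]]]]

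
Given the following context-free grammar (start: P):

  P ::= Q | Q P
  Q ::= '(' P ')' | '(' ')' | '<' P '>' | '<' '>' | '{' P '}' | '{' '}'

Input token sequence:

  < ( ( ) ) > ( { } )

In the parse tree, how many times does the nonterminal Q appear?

[P [Q < [P [Q ( [P [Q ( )]] )]] >] [P [Q ( [P [Q { }]] )]]]

5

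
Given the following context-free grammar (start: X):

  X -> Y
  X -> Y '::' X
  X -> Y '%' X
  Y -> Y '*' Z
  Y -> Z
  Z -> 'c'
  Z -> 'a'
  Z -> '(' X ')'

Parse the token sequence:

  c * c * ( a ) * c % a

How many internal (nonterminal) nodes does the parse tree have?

[X [Y [Y [Y [Y [Z c]] * [Z c]] * [Z ( [X [Y [Z a]]] )]] * [Z c]] % [X [Y [Z a]]]]

15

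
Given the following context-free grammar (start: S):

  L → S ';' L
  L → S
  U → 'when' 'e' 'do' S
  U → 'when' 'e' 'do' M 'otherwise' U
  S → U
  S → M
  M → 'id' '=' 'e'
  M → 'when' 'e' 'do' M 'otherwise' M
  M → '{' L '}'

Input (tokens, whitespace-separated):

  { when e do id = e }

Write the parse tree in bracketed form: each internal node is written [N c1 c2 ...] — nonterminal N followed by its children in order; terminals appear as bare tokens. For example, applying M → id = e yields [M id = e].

[S [M { [L [S [U when e do [S [M id = e]]]]] }]]

S
M
{ L }
{ S }
{ U }
{ when e do S }
{ when e do M }
{ when e do id = e }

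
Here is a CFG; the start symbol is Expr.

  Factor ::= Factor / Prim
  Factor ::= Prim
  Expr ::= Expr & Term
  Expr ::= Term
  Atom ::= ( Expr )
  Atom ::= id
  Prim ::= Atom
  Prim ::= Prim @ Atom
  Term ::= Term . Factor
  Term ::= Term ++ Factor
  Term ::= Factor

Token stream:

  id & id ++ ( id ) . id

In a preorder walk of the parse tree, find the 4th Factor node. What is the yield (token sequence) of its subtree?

id

[Expr [Expr [Term [Factor [Prim [Atom id]]]]] & [Term [Term [Term [Factor [Prim [Atom id]]]] ++ [Factor [Prim [Atom ( [Expr [Term [Factor [Prim [Atom id]]]]] )]]]] . [Factor [Prim [Atom id]]]]]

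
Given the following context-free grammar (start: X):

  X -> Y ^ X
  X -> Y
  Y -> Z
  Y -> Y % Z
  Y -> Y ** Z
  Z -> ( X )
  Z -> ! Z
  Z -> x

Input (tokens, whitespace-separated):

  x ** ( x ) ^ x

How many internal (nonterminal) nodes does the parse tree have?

11

[X [Y [Y [Z x]] ** [Z ( [X [Y [Z x]]] )]] ^ [X [Y [Z x]]]]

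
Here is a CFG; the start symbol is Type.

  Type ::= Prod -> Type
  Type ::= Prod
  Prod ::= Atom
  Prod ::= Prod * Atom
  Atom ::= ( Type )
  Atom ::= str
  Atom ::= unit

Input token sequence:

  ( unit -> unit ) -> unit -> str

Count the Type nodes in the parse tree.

[Type [Prod [Atom ( [Type [Prod [Atom unit]] -> [Type [Prod [Atom unit]]]] )]] -> [Type [Prod [Atom unit]] -> [Type [Prod [Atom str]]]]]

5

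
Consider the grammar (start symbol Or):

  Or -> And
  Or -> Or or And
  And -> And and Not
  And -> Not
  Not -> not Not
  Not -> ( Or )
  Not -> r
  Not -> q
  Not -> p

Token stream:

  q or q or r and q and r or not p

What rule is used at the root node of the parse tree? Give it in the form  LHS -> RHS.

Or -> Or or And

[Or [Or [Or [Or [And [Not q]]] or [And [Not q]]] or [And [And [And [Not r]] and [Not q]] and [Not r]]] or [And [Not not [Not p]]]]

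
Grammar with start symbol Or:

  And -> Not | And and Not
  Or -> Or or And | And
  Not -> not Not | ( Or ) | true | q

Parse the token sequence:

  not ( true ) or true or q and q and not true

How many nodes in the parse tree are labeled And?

6

[Or [Or [Or [And [Not not [Not ( [Or [And [Not true]]] )]]]] or [And [Not true]]] or [And [And [And [Not q]] and [Not q]] and [Not not [Not true]]]]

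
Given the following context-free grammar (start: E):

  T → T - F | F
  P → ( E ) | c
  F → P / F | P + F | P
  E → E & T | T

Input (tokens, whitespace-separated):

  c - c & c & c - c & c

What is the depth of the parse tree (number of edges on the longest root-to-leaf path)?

8

[E [E [E [E [T [T [F [P c]]] - [F [P c]]]] & [T [F [P c]]]] & [T [T [F [P c]]] - [F [P c]]]] & [T [F [P c]]]]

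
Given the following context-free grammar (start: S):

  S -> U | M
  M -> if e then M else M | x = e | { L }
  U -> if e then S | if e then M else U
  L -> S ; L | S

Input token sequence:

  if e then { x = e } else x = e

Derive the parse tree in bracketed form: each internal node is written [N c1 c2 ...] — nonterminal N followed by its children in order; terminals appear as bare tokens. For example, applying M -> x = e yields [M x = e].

S
M
if e then M else M
if e then { L } else M
if e then { S } else M
if e then { M } else M
if e then { x = e } else M
if e then { x = e } else x = e

[S [M if e then [M { [L [S [M x = e]]] }] else [M x = e]]]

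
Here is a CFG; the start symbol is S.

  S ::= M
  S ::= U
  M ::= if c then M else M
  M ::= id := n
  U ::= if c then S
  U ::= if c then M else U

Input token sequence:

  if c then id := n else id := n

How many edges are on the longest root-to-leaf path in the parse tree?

[S [M if c then [M id := n] else [M id := n]]]

3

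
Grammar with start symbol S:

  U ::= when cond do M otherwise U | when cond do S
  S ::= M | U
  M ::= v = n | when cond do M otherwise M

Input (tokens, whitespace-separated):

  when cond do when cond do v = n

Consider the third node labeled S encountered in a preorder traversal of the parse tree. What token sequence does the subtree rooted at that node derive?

[S [U when cond do [S [U when cond do [S [M v = n]]]]]]

v = n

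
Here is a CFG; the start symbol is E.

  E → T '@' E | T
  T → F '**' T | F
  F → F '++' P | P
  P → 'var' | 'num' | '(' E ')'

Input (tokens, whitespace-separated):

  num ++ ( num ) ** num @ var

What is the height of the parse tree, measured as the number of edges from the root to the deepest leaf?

[E [T [F [F [P num]] ++ [P ( [E [T [F [P num]]]] )]] ** [T [F [P num]]]] @ [E [T [F [P var]]]]]

8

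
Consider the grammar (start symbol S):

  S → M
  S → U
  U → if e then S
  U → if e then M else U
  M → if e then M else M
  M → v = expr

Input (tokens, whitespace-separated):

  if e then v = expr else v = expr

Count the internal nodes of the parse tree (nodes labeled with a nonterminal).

[S [M if e then [M v = expr] else [M v = expr]]]

4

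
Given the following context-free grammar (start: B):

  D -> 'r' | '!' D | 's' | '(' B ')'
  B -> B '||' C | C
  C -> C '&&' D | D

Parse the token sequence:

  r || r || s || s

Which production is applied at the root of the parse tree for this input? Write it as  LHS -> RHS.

B -> B '||' C

[B [B [B [B [C [D r]]] || [C [D r]]] || [C [D s]]] || [C [D s]]]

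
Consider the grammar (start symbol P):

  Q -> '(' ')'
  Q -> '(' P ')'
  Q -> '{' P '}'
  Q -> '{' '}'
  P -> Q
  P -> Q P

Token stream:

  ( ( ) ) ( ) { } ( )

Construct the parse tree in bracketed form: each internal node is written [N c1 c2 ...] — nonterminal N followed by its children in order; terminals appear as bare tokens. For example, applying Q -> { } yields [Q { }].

[P [Q ( [P [Q ( )]] )] [P [Q ( )] [P [Q { }] [P [Q ( )]]]]]

P
Q P
( P ) P
( Q ) P
( ( ) ) P
( ( ) ) Q P
( ( ) ) ( ) P
( ( ) ) ( ) Q P
( ( ) ) ( ) { } P
( ( ) ) ( ) { } Q
( ( ) ) ( ) { } ( )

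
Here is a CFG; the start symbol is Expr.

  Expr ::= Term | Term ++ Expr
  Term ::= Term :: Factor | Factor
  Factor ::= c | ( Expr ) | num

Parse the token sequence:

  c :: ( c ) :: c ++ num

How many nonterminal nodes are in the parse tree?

13

[Expr [Term [Term [Term [Factor c]] :: [Factor ( [Expr [Term [Factor c]]] )]] :: [Factor c]] ++ [Expr [Term [Factor num]]]]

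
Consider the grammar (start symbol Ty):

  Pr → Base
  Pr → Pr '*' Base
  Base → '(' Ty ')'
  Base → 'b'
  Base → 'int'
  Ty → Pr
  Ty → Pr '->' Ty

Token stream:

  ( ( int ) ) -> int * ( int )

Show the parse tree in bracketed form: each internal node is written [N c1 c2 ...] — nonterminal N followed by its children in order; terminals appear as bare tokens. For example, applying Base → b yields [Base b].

[Ty [Pr [Base ( [Ty [Pr [Base ( [Ty [Pr [Base int]]] )]]] )]] -> [Ty [Pr [Pr [Base int]] * [Base ( [Ty [Pr [Base int]]] )]]]]

Ty
Pr -> Ty
Base -> Ty
( Ty ) -> Ty
( Pr ) -> Ty
( Base ) -> Ty
( ( Ty ) ) -> Ty
( ( Pr ) ) -> Ty
( ( Base ) ) -> Ty
( ( int ) ) -> Ty
( ( int ) ) -> Pr
( ( int ) ) -> Pr * Base
( ( int ) ) -> Base * Base
( ( int ) ) -> int * Base
( ( int ) ) -> int * ( Ty )
( ( int ) ) -> int * ( Pr )
( ( int ) ) -> int * ( Base )
( ( int ) ) -> int * ( int )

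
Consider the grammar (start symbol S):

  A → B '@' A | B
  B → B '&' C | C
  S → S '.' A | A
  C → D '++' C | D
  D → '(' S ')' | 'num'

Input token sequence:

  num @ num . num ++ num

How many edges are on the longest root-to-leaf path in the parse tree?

7

[S [S [A [B [C [D num]]] @ [A [B [C [D num]]]]]] . [A [B [C [D num] ++ [C [D num]]]]]]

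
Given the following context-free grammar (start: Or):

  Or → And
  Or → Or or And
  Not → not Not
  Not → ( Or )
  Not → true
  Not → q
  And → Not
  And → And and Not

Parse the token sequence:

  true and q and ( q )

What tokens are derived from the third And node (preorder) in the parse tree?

[Or [And [And [And [Not true]] and [Not q]] and [Not ( [Or [And [Not q]]] )]]]

true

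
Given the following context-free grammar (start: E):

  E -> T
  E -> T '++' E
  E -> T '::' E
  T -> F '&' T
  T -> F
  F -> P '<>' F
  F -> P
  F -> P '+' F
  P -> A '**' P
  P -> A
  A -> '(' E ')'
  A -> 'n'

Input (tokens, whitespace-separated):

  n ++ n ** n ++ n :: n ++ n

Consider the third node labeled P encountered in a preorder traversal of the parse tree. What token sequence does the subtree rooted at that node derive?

n

[E [T [F [P [A n]]]] ++ [E [T [F [P [A n] ** [P [A n]]]]] ++ [E [T [F [P [A n]]]] :: [E [T [F [P [A n]]]] ++ [E [T [F [P [A n]]]]]]]]]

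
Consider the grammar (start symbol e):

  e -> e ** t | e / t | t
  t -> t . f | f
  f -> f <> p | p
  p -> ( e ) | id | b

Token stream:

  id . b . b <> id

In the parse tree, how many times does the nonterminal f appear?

4

[e [t [t [t [f [p id]]] . [f [p b]]] . [f [f [p b]] <> [p id]]]]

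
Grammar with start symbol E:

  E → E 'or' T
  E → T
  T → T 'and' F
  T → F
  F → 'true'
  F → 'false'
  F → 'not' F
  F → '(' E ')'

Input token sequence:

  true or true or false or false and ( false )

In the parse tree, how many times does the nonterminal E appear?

5

[E [E [E [E [T [F true]]] or [T [F true]]] or [T [F false]]] or [T [T [F false]] and [F ( [E [T [F false]]] )]]]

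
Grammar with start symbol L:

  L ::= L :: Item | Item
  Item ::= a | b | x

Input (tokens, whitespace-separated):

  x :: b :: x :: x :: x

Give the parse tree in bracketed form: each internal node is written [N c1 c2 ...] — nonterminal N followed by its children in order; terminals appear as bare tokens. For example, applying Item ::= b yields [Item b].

[L [L [L [L [L [Item x]] :: [Item b]] :: [Item x]] :: [Item x]] :: [Item x]]

L
L :: Item
L :: Item :: Item
L :: Item :: Item :: Item
L :: Item :: Item :: Item :: Item
Item :: Item :: Item :: Item :: Item
x :: Item :: Item :: Item :: Item
x :: b :: Item :: Item :: Item
x :: b :: x :: Item :: Item
x :: b :: x :: x :: Item
x :: b :: x :: x :: x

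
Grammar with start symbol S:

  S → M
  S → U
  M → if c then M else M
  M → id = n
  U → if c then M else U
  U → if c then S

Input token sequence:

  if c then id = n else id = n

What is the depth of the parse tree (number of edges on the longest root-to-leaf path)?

[S [M if c then [M id = n] else [M id = n]]]

3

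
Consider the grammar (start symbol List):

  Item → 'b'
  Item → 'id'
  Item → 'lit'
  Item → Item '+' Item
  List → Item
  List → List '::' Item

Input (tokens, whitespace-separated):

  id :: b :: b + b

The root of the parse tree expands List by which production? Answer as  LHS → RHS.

[List [List [List [Item id]] :: [Item b]] :: [Item [Item b] + [Item b]]]

List → List '::' Item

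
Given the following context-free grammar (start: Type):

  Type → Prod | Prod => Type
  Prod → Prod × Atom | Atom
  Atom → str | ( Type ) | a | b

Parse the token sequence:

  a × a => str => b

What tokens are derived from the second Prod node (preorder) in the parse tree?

a

[Type [Prod [Prod [Atom a]] × [Atom a]] => [Type [Prod [Atom str]] => [Type [Prod [Atom b]]]]]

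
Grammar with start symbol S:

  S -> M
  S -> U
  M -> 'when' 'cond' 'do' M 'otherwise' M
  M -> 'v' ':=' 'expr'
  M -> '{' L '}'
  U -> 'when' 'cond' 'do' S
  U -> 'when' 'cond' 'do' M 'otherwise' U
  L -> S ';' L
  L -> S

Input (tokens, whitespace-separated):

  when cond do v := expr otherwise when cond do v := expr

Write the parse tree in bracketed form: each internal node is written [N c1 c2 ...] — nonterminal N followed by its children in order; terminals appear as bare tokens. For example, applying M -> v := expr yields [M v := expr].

[S [U when cond do [M v := expr] otherwise [U when cond do [S [M v := expr]]]]]

S
U
when cond do M otherwise U
when cond do v := expr otherwise U
when cond do v := expr otherwise when cond do S
when cond do v := expr otherwise when cond do M
when cond do v := expr otherwise when cond do v := expr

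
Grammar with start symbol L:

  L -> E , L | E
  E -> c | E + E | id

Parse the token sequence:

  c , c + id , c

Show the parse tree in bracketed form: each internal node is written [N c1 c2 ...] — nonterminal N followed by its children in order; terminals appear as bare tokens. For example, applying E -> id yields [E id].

[L [E c] , [L [E [E c] + [E id]] , [L [E c]]]]

L
E , L
c , L
c , E , L
c , E + E , L
c , c + E , L
c , c + id , L
c , c + id , E
c , c + id , c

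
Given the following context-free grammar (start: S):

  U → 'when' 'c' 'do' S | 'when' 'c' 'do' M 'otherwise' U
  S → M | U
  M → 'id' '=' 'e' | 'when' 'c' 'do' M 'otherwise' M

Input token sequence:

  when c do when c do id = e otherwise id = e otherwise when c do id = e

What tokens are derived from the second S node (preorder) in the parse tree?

[S [U when c do [M when c do [M id = e] otherwise [M id = e]] otherwise [U when c do [S [M id = e]]]]]

id = e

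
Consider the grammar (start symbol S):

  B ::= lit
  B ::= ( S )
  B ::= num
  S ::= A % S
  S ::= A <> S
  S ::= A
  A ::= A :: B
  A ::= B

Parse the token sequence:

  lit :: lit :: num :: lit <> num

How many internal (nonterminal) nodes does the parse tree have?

12

[S [A [A [A [A [B lit]] :: [B lit]] :: [B num]] :: [B lit]] <> [S [A [B num]]]]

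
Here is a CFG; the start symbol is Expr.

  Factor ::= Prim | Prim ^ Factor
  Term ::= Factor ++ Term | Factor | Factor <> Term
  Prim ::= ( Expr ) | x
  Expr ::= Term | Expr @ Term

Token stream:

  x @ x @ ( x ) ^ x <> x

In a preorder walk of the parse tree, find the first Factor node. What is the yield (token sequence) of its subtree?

x

[Expr [Expr [Expr [Term [Factor [Prim x]]]] @ [Term [Factor [Prim x]]]] @ [Term [Factor [Prim ( [Expr [Term [Factor [Prim x]]]] )] ^ [Factor [Prim x]]] <> [Term [Factor [Prim x]]]]]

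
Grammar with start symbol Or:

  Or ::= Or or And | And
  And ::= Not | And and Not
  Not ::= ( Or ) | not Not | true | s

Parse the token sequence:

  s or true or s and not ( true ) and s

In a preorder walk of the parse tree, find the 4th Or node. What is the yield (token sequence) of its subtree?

[Or [Or [Or [And [Not s]]] or [And [Not true]]] or [And [And [And [Not s]] and [Not not [Not ( [Or [And [Not true]]] )]]] and [Not s]]]

true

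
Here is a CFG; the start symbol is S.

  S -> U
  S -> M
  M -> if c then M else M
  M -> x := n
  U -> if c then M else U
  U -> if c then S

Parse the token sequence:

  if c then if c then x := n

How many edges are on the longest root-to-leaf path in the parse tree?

[S [U if c then [S [U if c then [S [M x := n]]]]]]

6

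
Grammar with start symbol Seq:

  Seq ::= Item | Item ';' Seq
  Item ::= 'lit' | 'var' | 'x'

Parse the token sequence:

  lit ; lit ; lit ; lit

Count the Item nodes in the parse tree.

4

[Seq [Item lit] ; [Seq [Item lit] ; [Seq [Item lit] ; [Seq [Item lit]]]]]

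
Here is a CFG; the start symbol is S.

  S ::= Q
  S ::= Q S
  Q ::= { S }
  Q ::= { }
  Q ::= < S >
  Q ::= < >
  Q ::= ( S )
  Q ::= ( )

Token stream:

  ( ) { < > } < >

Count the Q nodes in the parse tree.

4

[S [Q ( )] [S [Q { [S [Q < >]] }] [S [Q < >]]]]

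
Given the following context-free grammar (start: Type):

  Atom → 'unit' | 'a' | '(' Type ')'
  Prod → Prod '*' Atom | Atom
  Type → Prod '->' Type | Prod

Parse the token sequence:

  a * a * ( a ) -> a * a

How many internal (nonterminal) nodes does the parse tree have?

15

[Type [Prod [Prod [Prod [Atom a]] * [Atom a]] * [Atom ( [Type [Prod [Atom a]]] )]] -> [Type [Prod [Prod [Atom a]] * [Atom a]]]]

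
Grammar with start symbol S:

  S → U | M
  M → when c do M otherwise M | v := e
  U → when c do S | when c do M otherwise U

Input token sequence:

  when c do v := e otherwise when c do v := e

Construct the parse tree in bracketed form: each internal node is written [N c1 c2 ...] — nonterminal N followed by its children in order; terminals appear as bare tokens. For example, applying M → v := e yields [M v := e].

[S [U when c do [M v := e] otherwise [U when c do [S [M v := e]]]]]

S
U
when c do M otherwise U
when c do v := e otherwise U
when c do v := e otherwise when c do S
when c do v := e otherwise when c do M
when c do v := e otherwise when c do v := e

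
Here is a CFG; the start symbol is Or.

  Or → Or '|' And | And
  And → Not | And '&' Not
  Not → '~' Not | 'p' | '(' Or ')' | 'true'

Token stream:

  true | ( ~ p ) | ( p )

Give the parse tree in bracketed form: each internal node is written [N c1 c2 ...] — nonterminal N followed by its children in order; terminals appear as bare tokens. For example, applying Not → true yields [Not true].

[Or [Or [Or [And [Not true]]] | [And [Not ( [Or [And [Not ~ [Not p]]]] )]]] | [And [Not ( [Or [And [Not p]]] )]]]

Or
Or | And
Or | And | And
And | And | And
Not | And | And
true | And | And
true | Not | And
true | ( Or ) | And
true | ( And ) | And
true | ( Not ) | And
true | ( ~ Not ) | And
true | ( ~ p ) | And
true | ( ~ p ) | Not
true | ( ~ p ) | ( Or )
true | ( ~ p ) | ( And )
true | ( ~ p ) | ( Not )
true | ( ~ p ) | ( p )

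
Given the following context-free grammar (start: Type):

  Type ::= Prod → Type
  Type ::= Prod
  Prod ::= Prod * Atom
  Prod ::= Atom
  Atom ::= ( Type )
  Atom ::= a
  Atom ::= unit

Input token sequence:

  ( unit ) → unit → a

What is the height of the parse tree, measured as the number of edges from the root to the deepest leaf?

6

[Type [Prod [Atom ( [Type [Prod [Atom unit]]] )]] → [Type [Prod [Atom unit]] → [Type [Prod [Atom a]]]]]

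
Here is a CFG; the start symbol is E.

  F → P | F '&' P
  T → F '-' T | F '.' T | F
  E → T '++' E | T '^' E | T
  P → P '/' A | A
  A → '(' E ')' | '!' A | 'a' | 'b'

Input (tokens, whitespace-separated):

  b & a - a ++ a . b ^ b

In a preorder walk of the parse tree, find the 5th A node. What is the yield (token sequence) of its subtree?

b

[E [T [F [F [P [A b]]] & [P [A a]]] - [T [F [P [A a]]]]] ++ [E [T [F [P [A a]]] . [T [F [P [A b]]]]] ^ [E [T [F [P [A b]]]]]]]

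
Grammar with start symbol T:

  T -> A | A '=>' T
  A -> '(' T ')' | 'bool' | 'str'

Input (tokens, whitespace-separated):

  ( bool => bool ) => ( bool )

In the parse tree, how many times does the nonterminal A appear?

5

[T [A ( [T [A bool] => [T [A bool]]] )] => [T [A ( [T [A bool]] )]]]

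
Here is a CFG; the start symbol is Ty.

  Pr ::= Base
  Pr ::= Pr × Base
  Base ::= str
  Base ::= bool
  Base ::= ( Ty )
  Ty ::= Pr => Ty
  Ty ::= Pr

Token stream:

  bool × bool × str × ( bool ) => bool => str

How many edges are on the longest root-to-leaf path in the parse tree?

6

[Ty [Pr [Pr [Pr [Pr [Base bool]] × [Base bool]] × [Base str]] × [Base ( [Ty [Pr [Base bool]]] )]] => [Ty [Pr [Base bool]] => [Ty [Pr [Base str]]]]]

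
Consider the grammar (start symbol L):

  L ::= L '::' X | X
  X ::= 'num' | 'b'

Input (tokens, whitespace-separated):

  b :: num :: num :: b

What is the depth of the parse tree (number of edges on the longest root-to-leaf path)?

[L [L [L [L [X b]] :: [X num]] :: [X num]] :: [X b]]

5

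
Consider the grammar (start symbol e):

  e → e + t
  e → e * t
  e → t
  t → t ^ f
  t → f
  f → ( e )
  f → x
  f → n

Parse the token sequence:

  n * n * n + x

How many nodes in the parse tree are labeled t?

[e [e [e [e [t [f n]]] * [t [f n]]] * [t [f n]]] + [t [f x]]]

4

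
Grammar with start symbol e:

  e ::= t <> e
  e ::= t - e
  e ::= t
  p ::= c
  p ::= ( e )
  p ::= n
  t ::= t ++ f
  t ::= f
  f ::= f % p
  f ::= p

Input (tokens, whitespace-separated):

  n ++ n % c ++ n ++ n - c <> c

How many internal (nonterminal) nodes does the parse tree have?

23

[e [t [t [t [t [f [p n]]] ++ [f [f [p n]] % [p c]]] ++ [f [p n]]] ++ [f [p n]]] - [e [t [f [p c]]] <> [e [t [f [p c]]]]]]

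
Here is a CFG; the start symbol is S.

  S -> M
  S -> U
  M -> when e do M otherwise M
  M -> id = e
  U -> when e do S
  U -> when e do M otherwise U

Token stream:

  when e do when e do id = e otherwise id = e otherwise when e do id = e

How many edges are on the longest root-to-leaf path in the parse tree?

5

[S [U when e do [M when e do [M id = e] otherwise [M id = e]] otherwise [U when e do [S [M id = e]]]]]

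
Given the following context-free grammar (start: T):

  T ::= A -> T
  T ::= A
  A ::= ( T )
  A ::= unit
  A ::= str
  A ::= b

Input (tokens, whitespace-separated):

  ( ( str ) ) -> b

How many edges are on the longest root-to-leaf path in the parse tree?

[T [A ( [T [A ( [T [A str]] )]] )] -> [T [A b]]]

6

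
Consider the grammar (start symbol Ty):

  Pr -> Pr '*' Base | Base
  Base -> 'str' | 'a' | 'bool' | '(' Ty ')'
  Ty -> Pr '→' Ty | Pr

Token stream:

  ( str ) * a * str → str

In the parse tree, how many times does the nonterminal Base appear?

[Ty [Pr [Pr [Pr [Base ( [Ty [Pr [Base str]]] )]] * [Base a]] * [Base str]] → [Ty [Pr [Base str]]]]

5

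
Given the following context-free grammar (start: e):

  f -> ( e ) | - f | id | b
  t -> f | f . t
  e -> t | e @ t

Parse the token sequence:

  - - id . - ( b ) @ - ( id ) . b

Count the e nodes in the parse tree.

[e [e [t [f - [f - [f id]]] . [t [f - [f ( [e [t [f b]]] )]]]]] @ [t [f - [f ( [e [t [f id]]] )]] . [t [f b]]]]

4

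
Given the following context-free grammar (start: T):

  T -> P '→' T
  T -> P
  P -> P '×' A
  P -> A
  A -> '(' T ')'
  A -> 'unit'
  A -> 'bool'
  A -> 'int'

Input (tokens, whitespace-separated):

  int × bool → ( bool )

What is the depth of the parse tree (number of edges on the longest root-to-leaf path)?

[T [P [P [A int]] × [A bool]] → [T [P [A ( [T [P [A bool]]] )]]]]

7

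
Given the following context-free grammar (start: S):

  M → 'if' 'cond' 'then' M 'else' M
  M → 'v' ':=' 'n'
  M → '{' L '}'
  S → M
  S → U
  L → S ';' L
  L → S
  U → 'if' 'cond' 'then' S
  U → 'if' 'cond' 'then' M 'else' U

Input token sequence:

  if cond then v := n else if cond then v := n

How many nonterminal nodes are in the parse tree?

[S [U if cond then [M v := n] else [U if cond then [S [M v := n]]]]]

6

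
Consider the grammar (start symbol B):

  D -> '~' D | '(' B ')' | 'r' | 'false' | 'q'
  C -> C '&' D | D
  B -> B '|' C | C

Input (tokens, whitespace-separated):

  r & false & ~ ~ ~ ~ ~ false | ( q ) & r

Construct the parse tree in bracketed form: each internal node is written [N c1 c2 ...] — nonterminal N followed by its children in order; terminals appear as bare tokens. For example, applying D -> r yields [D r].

[B [B [C [C [C [D r]] & [D false]] & [D ~ [D ~ [D ~ [D ~ [D ~ [D false]]]]]]]] | [C [C [D ( [B [C [D q]]] )]] & [D r]]]

B
B | C
C | C
C & D | C
C & D & D | C
D & D & D | C
r & D & D | C
r & false & D | C
r & false & ~ D | C
r & false & ~ ~ D | C
r & false & ~ ~ ~ D | C
r & false & ~ ~ ~ ~ D | C
r & false & ~ ~ ~ ~ ~ D | C
r & false & ~ ~ ~ ~ ~ false | C
r & false & ~ ~ ~ ~ ~ false | C & D
r & false & ~ ~ ~ ~ ~ false | D & D
r & false & ~ ~ ~ ~ ~ false | ( B ) & D
r & false & ~ ~ ~ ~ ~ false | ( C ) & D
r & false & ~ ~ ~ ~ ~ false | ( D ) & D
r & false & ~ ~ ~ ~ ~ false | ( q ) & D
r & false & ~ ~ ~ ~ ~ false | ( q ) & r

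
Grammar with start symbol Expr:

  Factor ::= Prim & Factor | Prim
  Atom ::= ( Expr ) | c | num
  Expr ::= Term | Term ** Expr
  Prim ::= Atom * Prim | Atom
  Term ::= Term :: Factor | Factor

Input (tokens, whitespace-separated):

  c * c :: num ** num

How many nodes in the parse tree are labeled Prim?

4

[Expr [Term [Term [Factor [Prim [Atom c] * [Prim [Atom c]]]]] :: [Factor [Prim [Atom num]]]] ** [Expr [Term [Factor [Prim [Atom num]]]]]]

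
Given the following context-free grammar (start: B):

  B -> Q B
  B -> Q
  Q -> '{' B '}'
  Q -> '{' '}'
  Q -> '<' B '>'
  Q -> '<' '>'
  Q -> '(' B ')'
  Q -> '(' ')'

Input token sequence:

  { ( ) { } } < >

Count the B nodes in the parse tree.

4

[B [Q { [B [Q ( )] [B [Q { }]]] }] [B [Q < >]]]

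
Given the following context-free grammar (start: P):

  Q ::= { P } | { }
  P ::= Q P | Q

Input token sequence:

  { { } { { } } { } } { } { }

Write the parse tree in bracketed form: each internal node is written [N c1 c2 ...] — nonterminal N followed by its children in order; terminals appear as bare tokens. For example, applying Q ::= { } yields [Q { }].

[P [Q { [P [Q { }] [P [Q { [P [Q { }]] }] [P [Q { }]]]] }] [P [Q { }] [P [Q { }]]]]

P
Q P
{ P } P
{ Q P } P
{ { } P } P
{ { } Q P } P
{ { } { P } P } P
{ { } { Q } P } P
{ { } { { } } P } P
{ { } { { } } Q } P
{ { } { { } } { } } P
{ { } { { } } { } } Q P
{ { } { { } } { } } { } P
{ { } { { } } { } } { } Q
{ { } { { } } { } } { } { }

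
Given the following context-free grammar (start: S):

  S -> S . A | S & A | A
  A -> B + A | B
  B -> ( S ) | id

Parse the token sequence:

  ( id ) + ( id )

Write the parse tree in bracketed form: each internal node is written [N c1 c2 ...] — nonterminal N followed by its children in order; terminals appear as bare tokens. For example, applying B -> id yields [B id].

[S [A [B ( [S [A [B id]]] )] + [A [B ( [S [A [B id]]] )]]]]

S
A
B + A
( S ) + A
( A ) + A
( B ) + A
( id ) + A
( id ) + B
( id ) + ( S )
( id ) + ( A )
( id ) + ( B )
( id ) + ( id )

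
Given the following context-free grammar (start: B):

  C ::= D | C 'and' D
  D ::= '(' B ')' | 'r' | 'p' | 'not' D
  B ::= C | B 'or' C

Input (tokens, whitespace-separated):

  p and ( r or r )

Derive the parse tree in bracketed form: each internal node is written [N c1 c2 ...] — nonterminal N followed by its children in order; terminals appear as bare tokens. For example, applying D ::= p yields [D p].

[B [C [C [D p]] and [D ( [B [B [C [D r]]] or [C [D r]]] )]]]

B
C
C and D
D and D
p and D
p and ( B )
p and ( B or C )
p and ( C or C )
p and ( D or C )
p and ( r or C )
p and ( r or D )
p and ( r or r )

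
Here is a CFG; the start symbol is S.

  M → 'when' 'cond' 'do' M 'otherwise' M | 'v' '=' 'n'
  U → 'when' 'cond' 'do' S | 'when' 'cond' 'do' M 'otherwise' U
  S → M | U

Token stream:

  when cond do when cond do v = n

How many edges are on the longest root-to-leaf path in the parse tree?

6

[S [U when cond do [S [U when cond do [S [M v = n]]]]]]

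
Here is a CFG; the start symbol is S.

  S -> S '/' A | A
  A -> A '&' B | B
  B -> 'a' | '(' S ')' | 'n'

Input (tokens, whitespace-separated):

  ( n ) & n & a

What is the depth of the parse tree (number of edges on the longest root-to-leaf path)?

8

[S [A [A [A [B ( [S [A [B n]]] )]] & [B n]] & [B a]]]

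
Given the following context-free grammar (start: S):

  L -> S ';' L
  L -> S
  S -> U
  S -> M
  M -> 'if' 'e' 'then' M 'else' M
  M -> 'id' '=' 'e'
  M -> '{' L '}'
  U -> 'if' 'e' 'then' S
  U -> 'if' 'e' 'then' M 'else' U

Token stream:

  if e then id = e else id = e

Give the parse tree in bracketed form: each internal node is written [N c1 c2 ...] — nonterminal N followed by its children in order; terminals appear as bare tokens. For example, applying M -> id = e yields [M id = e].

[S [M if e then [M id = e] else [M id = e]]]

S
M
if e then M else M
if e then id = e else M
if e then id = e else id = e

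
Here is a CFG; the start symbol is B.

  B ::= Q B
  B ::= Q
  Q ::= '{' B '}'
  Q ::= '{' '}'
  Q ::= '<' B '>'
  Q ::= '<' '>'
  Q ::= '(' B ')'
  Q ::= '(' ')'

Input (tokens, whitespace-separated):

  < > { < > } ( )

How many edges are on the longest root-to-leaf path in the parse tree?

5

[B [Q < >] [B [Q { [B [Q < >]] }] [B [Q ( )]]]]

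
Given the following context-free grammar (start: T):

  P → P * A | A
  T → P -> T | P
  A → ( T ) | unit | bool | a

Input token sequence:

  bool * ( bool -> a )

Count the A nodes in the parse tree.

4

[T [P [P [A bool]] * [A ( [T [P [A bool]] -> [T [P [A a]]]] )]]]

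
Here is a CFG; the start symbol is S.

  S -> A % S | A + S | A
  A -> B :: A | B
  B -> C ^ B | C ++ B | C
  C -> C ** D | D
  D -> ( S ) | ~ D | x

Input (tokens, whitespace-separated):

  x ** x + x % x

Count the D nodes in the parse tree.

[S [A [B [C [C [D x]] ** [D x]]]] + [S [A [B [C [D x]]]] % [S [A [B [C [D x]]]]]]]

4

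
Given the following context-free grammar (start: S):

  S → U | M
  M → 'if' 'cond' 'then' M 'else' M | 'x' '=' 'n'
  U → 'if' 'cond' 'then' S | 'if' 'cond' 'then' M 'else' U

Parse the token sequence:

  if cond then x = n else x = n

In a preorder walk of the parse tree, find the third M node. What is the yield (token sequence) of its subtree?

[S [M if cond then [M x = n] else [M x = n]]]

x = n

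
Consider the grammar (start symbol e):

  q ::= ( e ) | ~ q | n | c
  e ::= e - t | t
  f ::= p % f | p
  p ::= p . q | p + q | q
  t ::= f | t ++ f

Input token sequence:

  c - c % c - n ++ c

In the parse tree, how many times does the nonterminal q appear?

5

[e [e [e [t [f [p [q c]]]]] - [t [f [p [q c]] % [f [p [q c]]]]]] - [t [t [f [p [q n]]]] ++ [f [p [q c]]]]]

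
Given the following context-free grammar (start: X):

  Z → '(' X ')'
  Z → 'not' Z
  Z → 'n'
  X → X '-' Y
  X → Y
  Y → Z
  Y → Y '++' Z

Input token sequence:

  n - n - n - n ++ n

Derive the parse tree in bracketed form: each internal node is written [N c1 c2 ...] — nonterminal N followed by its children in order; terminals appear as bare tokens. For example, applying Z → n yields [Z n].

X
X - Y
X - Y - Y
X - Y - Y - Y
Y - Y - Y - Y
Z - Y - Y - Y
n - Y - Y - Y
n - Z - Y - Y
n - n - Y - Y
n - n - Z - Y
n - n - n - Y
n - n - n - Y ++ Z
n - n - n - Z ++ Z
n - n - n - n ++ Z
n - n - n - n ++ n

[X [X [X [X [Y [Z n]]] - [Y [Z n]]] - [Y [Z n]]] - [Y [Y [Z n]] ++ [Z n]]]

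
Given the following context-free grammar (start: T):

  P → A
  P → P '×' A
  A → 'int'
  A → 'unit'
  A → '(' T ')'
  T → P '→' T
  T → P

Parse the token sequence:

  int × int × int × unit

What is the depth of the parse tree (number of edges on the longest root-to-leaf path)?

[T [P [P [P [P [A int]] × [A int]] × [A int]] × [A unit]]]

6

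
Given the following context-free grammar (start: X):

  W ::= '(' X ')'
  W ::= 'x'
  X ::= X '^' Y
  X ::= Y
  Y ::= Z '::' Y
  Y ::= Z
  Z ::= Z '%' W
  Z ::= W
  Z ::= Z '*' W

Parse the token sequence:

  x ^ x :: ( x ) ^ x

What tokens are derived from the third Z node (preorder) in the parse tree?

[X [X [X [Y [Z [W x]]]] ^ [Y [Z [W x]] :: [Y [Z [W ( [X [Y [Z [W x]]]] )]]]]] ^ [Y [Z [W x]]]]

( x )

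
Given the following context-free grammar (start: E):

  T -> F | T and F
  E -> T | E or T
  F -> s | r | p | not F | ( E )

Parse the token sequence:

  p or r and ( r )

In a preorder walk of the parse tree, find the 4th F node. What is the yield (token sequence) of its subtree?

r

[E [E [T [F p]]] or [T [T [F r]] and [F ( [E [T [F r]]] )]]]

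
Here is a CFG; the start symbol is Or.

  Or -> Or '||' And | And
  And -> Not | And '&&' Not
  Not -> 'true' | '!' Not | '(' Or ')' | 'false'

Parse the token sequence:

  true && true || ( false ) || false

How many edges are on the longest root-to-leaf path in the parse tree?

[Or [Or [Or [And [And [Not true]] && [Not true]]] || [And [Not ( [Or [And [Not false]]] )]]] || [And [Not false]]]

7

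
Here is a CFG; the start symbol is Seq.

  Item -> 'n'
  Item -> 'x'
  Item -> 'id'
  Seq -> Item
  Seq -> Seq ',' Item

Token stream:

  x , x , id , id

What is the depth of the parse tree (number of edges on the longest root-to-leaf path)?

5

[Seq [Seq [Seq [Seq [Item x]] , [Item x]] , [Item id]] , [Item id]]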